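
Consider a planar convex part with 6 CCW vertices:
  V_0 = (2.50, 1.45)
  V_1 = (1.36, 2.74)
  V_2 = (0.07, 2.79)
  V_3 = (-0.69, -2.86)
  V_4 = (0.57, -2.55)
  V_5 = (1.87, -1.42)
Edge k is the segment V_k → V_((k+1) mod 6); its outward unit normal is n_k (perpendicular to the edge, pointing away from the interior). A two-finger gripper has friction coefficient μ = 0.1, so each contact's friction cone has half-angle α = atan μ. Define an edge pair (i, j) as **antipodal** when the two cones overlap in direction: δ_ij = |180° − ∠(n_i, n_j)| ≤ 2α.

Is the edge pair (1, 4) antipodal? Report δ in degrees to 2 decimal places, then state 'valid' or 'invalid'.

δ = 43.22°, invalid

α = atan 0.1 = 5.71°;  2α = 11.42°
edge 1: e_1 = (-1.29, +0.05);  n_1 = (+0.0387, +0.9992)
edge 4: e_4 = (+1.30, +1.13);  n_4 = (+0.6560, -0.7547)
∠(n_1, n_4) = 136.78°
δ = |180° − 136.78°| = 43.22°
43.22° > 2α = 11.42°  →  invalid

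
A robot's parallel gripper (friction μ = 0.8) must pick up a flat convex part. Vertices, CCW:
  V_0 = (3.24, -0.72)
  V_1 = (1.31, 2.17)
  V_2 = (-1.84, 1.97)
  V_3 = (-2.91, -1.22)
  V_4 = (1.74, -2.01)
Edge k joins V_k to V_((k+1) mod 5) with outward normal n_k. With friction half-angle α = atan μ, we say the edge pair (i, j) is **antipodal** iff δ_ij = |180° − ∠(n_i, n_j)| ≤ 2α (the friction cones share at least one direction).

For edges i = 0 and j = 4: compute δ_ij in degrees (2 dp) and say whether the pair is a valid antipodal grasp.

δ = 96.96°, invalid

α = atan 0.8 = 38.66°;  2α = 77.32°
edge 0: e_0 = (-1.93, +2.89);  n_0 = (+0.8316, +0.5554)
edge 4: e_4 = (+1.50, +1.29);  n_4 = (+0.6520, -0.7582)
∠(n_0, n_4) = 83.04°
δ = |180° − 83.04°| = 96.96°
96.96° > 2α = 77.32°  →  invalid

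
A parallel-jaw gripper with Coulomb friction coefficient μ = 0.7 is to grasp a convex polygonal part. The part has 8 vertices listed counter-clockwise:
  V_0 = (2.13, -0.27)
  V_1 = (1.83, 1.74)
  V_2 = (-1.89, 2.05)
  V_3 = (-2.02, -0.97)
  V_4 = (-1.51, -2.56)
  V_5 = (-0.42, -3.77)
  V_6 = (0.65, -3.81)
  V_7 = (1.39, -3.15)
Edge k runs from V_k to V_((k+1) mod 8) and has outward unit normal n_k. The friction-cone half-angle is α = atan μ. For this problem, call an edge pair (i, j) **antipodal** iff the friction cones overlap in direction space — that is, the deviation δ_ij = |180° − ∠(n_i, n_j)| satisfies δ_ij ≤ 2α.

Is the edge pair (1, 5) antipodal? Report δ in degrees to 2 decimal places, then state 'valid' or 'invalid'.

δ = 2.62°, valid

α = atan 0.7 = 34.99°;  2α = 69.98°
edge 1: e_1 = (-3.72, +0.31);  n_1 = (+0.0830, +0.9965)
edge 5: e_5 = (+1.07, -0.04);  n_5 = (-0.0374, -0.9993)
∠(n_1, n_5) = 177.38°
δ = |180° − 177.38°| = 2.62°
2.62° ≤ 2α = 69.98°  →  valid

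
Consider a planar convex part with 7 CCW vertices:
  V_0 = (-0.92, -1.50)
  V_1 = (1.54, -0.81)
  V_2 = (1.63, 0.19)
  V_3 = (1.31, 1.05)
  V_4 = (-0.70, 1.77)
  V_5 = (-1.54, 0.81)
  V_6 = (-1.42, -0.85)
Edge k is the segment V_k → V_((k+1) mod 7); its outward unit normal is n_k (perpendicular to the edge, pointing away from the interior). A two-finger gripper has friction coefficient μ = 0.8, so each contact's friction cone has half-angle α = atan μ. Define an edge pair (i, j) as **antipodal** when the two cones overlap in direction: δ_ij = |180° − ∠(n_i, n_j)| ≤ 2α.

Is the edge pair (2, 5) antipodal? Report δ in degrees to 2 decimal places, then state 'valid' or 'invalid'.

δ = 16.28°, valid

α = atan 0.8 = 38.66°;  2α = 77.32°
edge 2: e_2 = (-0.32, +0.86);  n_2 = (+0.9372, +0.3487)
edge 5: e_5 = (+0.12, -1.66);  n_5 = (-0.9974, -0.0721)
∠(n_2, n_5) = 163.72°
δ = |180° − 163.72°| = 16.28°
16.28° ≤ 2α = 77.32°  →  valid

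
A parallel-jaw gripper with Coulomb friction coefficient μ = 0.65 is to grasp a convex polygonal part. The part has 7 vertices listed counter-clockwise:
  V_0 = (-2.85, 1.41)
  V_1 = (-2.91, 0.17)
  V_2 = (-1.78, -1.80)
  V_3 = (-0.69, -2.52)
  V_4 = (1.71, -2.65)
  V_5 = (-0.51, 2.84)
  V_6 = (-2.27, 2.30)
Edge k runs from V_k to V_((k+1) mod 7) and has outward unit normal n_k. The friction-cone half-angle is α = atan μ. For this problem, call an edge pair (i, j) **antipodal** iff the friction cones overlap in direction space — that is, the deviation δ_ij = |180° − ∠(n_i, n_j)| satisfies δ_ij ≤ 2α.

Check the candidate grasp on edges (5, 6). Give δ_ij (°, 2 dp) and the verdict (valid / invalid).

α = atan 0.65 = 33.02°;  2α = 66.05°
edge 5: e_5 = (-1.76, -0.54);  n_5 = (-0.2933, +0.9560)
edge 6: e_6 = (-0.58, -0.89);  n_6 = (-0.8378, +0.5460)
∠(n_5, n_6) = 39.85°
δ = |180° − 39.85°| = 140.15°
140.15° > 2α = 66.05°  →  invalid

δ = 140.15°, invalid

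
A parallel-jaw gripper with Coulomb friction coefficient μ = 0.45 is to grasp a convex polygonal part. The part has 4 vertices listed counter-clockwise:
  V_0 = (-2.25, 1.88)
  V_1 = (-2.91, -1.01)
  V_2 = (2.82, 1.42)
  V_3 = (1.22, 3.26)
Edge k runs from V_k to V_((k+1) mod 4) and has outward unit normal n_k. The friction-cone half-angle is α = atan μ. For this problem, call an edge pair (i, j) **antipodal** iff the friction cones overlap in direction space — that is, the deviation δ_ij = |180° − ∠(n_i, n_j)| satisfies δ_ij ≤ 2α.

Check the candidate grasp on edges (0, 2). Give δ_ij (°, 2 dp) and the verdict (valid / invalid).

δ = 53.87°, invalid

α = atan 0.45 = 24.23°;  2α = 48.46°
edge 0: e_0 = (-0.66, -2.89);  n_0 = (-0.9749, +0.2226)
edge 2: e_2 = (-1.60, +1.84);  n_2 = (+0.7546, +0.6562)
∠(n_0, n_2) = 126.13°
δ = |180° − 126.13°| = 53.87°
53.87° > 2α = 48.46°  →  invalid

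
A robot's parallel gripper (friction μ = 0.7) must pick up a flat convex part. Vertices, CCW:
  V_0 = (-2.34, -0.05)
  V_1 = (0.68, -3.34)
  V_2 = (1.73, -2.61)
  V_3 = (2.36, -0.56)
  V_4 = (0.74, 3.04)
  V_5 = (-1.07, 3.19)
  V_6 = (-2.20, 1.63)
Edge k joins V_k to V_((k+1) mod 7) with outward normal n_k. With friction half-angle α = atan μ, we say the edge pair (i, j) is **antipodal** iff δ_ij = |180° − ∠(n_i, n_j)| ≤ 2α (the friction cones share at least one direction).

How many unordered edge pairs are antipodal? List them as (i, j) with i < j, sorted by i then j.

α = atan 0.7 = 34.99°;  2α = 69.98°
n_0 = (-0.7367, -0.6762)
n_1 = (+0.5708, -0.8211)
n_2 = (+0.9559, -0.2938)
n_3 = (+0.9119, +0.4104)
n_4 = (+0.0826, +0.9966)
n_5 = (-0.8099, +0.5866)
n_6 = (-0.9965, +0.0830)
  (0,1): δ = 97.74°  ·
  (0,2): δ = 59.63°  ✓
  (0,3): δ = 18.32°  ✓
  (0,4): δ = 42.71°  ✓
  (0,5): δ = 101.53°  ·
  (0,6): δ = 132.69°  ·
  (1,2): δ = 141.89°  ·
  (1,3): δ = 100.58°  ·
  (1,4): δ = 39.55°  ✓
  (1,5): δ = 19.27°  ✓
  (1,6): δ = 50.43°  ✓
  (2,3): δ = 138.69°  ·
  (2,4): δ = 77.65°  ·
  (2,5): δ = 18.83°  ✓
  (2,6): δ = 12.32°  ✓
  (3,4): δ = 118.97°  ·
  (3,5): δ = 60.15°  ✓
  (3,6): δ = 28.99°  ✓
  (4,5): δ = 121.18°  ·
  (4,6): δ = 90.03°  ·
  (5,6): δ = 148.85°  ·
antipodal pairs: 10

count = 10; pairs: (0,2), (0,3), (0,4), (1,4), (1,5), (1,6), (2,5), (2,6), (3,5), (3,6)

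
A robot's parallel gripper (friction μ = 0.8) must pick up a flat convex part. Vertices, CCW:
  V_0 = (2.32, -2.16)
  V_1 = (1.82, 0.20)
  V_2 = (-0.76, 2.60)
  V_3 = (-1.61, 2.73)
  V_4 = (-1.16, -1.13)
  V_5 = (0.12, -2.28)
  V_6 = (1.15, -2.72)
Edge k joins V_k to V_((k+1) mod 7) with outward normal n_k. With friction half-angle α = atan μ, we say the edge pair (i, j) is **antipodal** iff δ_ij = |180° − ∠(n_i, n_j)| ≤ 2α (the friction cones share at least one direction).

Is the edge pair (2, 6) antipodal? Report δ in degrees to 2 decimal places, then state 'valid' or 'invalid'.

α = atan 0.8 = 38.66°;  2α = 77.32°
edge 2: e_2 = (-0.85, +0.13);  n_2 = (+0.1512, +0.9885)
edge 6: e_6 = (+1.17, +0.56);  n_6 = (+0.4317, -0.9020)
∠(n_2, n_6) = 145.73°
δ = |180° − 145.73°| = 34.27°
34.27° ≤ 2α = 77.32°  →  valid

δ = 34.27°, valid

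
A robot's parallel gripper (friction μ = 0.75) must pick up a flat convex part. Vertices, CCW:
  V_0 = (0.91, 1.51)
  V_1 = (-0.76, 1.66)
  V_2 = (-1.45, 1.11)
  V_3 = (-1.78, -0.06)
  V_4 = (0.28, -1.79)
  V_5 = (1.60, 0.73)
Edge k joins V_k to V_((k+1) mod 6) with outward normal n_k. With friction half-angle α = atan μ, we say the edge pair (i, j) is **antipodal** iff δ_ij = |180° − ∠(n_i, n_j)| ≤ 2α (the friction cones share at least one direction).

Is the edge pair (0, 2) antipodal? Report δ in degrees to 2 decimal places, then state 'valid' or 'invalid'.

α = atan 0.75 = 36.87°;  2α = 73.74°
edge 0: e_0 = (-1.67, +0.15);  n_0 = (+0.0895, +0.9960)
edge 2: e_2 = (-0.33, -1.17);  n_2 = (-0.9624, +0.2715)
∠(n_0, n_2) = 79.38°
δ = |180° − 79.38°| = 100.62°
100.62° > 2α = 73.74°  →  invalid

δ = 100.62°, invalid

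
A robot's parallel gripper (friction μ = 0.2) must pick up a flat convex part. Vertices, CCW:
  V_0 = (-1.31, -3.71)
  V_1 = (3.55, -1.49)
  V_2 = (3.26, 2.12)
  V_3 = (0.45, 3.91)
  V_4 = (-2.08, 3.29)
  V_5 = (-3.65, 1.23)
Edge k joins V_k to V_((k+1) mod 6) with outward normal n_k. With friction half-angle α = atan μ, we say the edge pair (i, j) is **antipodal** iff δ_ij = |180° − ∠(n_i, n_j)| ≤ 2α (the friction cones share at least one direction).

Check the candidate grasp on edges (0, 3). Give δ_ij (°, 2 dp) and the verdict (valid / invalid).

α = atan 0.2 = 11.31°;  2α = 22.62°
edge 0: e_0 = (+4.86, +2.22);  n_0 = (+0.4155, -0.9096)
edge 3: e_3 = (-2.53, -0.62);  n_3 = (-0.2380, +0.9713)
∠(n_0, n_3) = 169.22°
δ = |180° − 169.22°| = 10.78°
10.78° ≤ 2α = 22.62°  →  valid

δ = 10.78°, valid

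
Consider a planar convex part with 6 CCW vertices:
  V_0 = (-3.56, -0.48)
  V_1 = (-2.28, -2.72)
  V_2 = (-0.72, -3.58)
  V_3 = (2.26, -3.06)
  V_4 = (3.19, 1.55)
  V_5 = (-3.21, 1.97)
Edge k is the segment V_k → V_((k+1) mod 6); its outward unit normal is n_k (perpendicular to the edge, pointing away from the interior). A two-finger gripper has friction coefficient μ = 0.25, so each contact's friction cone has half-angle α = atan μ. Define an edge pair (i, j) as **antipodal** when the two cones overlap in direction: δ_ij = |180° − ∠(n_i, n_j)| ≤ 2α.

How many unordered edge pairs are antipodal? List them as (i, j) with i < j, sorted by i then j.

α = atan 0.25 = 14.04°;  2α = 28.07°
n_0 = (-0.8682, -0.4961)
n_1 = (-0.4828, -0.8757)
n_2 = (+0.1719, -0.9851)
n_3 = (+0.9803, -0.1978)
n_4 = (+0.0655, +0.9979)
n_5 = (-0.9899, +0.1414)
  (0,1): δ = 148.61°  ·
  (0,2): δ = 109.85°  ·
  (0,3): δ = 41.15°  ·
  (0,4): δ = 56.50°  ·
  (0,5): δ = 142.13°  ·
  (1,2): δ = 141.23°  ·
  (1,3): δ = 72.54°  ·
  (1,4): δ = 25.11°  ✓
  (1,5): δ = 110.74°  ·
  (2,3): δ = 111.30°  ·
  (2,4): δ = 13.65°  ✓
  (2,5): δ = 71.97°  ·
  (3,4): δ = 82.35°  ·
  (3,5): δ = 3.28°  ✓
  (4,5): δ = 94.38°  ·
antipodal pairs: 3

count = 3; pairs: (1,4), (2,4), (3,5)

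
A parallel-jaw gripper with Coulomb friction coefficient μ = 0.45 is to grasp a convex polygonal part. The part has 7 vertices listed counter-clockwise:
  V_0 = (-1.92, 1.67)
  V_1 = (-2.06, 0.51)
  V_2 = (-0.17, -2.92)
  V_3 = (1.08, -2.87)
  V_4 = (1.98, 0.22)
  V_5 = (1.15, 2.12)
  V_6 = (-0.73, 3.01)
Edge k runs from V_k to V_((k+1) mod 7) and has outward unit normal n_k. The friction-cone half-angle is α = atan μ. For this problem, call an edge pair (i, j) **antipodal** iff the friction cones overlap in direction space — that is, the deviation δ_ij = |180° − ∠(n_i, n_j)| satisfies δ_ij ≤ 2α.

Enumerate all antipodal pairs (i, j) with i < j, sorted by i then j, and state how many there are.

α = atan 0.45 = 24.23°;  2α = 48.46°
n_0 = (-0.9928, +0.1198)
n_1 = (-0.8758, -0.4826)
n_2 = (+0.0400, -0.9992)
n_3 = (+0.9601, -0.2796)
n_4 = (+0.9164, +0.4003)
n_5 = (+0.4279, +0.9038)
n_6 = (-0.7477, +0.6640)
  (0,1): δ = 144.26°  ·
  (0,2): δ = 80.83°  ·
  (0,3): δ = 9.36°  ✓
  (0,4): δ = 30.48°  ✓
  (0,5): δ = 71.55°  ·
  (0,6): δ = 145.27°  ·
  (1,2): δ = 116.57°  ·
  (1,3): δ = 45.09°  ✓
  (1,4): δ = 5.26°  ✓
  (1,5): δ = 35.81°  ✓
  (1,6): δ = 109.54°  ·
  (2,3): δ = 108.53°  ·
  (2,4): δ = 68.69°  ·
  (2,5): δ = 27.62°  ✓
  (2,6): δ = 46.10°  ✓
  (3,4): δ = 140.16°  ·
  (3,5): δ = 99.09°  ·
  (3,6): δ = 25.37°  ✓
  (4,5): δ = 138.93°  ·
  (4,6): δ = 65.20°  ·
  (5,6): δ = 106.27°  ·
antipodal pairs: 8

count = 8; pairs: (0,3), (0,4), (1,3), (1,4), (1,5), (2,5), (2,6), (3,6)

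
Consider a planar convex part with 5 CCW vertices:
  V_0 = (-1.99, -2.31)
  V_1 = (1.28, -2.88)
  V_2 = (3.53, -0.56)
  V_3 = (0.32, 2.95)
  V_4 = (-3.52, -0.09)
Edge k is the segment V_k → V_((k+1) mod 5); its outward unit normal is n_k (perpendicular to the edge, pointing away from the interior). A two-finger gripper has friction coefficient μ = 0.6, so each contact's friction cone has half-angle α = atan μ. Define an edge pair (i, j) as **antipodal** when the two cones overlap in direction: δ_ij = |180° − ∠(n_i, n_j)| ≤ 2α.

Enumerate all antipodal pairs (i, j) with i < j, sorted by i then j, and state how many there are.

α = atan 0.6 = 30.96°;  2α = 61.93°
n_0 = (-0.1717, -0.9851)
n_1 = (+0.7179, -0.6962)
n_2 = (+0.7379, +0.6749)
n_3 = (-0.6207, +0.7840)
n_4 = (-0.8234, -0.5675)
  (0,1): δ = 124.23°  ·
  (0,2): δ = 37.67°  ✓
  (0,3): δ = 48.26°  ✓
  (0,4): δ = 134.46°  ·
  (1,2): δ = 93.43°  ·
  (1,3): δ = 7.51°  ✓
  (1,4): δ = 78.70°  ·
  (2,3): δ = 94.08°  ·
  (2,4): δ = 7.87°  ✓
  (3,4): δ = 93.79°  ·
antipodal pairs: 4

count = 4; pairs: (0,2), (0,3), (1,3), (2,4)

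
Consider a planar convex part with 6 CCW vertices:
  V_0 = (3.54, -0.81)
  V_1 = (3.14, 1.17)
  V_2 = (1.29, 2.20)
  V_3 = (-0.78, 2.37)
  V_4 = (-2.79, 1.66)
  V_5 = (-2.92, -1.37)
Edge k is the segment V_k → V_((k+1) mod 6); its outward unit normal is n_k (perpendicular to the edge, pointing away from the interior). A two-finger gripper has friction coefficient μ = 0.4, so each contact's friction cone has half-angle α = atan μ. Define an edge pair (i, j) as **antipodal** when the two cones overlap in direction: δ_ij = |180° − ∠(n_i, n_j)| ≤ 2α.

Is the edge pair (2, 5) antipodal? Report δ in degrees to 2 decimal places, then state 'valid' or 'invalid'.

δ = 9.65°, valid

α = atan 0.4 = 21.80°;  2α = 43.60°
edge 2: e_2 = (-2.07, +0.17);  n_2 = (+0.0819, +0.9966)
edge 5: e_5 = (+6.46, +0.56);  n_5 = (+0.0864, -0.9963)
∠(n_2, n_5) = 170.35°
δ = |180° − 170.35°| = 9.65°
9.65° ≤ 2α = 43.60°  →  valid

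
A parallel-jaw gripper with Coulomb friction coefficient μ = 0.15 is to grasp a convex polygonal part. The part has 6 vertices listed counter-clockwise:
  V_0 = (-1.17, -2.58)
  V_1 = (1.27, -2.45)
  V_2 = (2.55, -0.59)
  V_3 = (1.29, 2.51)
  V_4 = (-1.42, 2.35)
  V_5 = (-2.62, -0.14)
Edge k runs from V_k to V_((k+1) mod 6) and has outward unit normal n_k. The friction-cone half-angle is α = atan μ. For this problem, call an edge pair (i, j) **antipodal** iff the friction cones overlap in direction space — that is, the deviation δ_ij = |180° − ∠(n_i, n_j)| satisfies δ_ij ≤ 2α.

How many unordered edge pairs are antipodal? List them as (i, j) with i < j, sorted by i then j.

count = 3; pairs: (0,3), (1,4), (2,5)

α = atan 0.15 = 8.53°;  2α = 17.06°
n_0 = (+0.0532, -0.9986)
n_1 = (+0.8238, -0.5669)
n_2 = (+0.9264, +0.3765)
n_3 = (-0.0589, +0.9983)
n_4 = (-0.9008, +0.4341)
n_5 = (-0.8597, -0.5109)
  (0,1): δ = 127.58°  ·
  (0,2): δ = 70.93°  ·
  (0,3): δ = 0.33°  ✓
  (0,4): δ = 61.22°  ·
  (0,5): δ = 117.67°  ·
  (1,2): δ = 123.35°  ·
  (1,3): δ = 52.09°  ·
  (1,4): δ = 8.80°  ✓
  (1,5): δ = 65.26°  ·
  (2,3): δ = 108.74°  ·
  (2,4): δ = 47.85°  ·
  (2,5): δ = 8.60°  ✓
  (3,4): δ = 119.11°  ·
  (3,5): δ = 62.66°  ·
  (4,5): δ = 123.55°  ·
antipodal pairs: 3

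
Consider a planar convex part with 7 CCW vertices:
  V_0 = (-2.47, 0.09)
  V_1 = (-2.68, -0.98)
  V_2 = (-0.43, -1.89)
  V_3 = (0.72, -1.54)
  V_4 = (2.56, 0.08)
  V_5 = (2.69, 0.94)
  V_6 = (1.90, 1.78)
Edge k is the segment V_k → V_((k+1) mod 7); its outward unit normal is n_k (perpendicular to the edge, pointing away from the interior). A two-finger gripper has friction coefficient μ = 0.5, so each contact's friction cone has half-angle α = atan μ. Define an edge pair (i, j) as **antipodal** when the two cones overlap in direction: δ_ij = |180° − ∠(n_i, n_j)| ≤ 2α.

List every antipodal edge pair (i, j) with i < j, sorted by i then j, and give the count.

α = atan 0.5 = 26.57°;  2α = 53.13°
n_0 = (-0.9813, +0.1926)
n_1 = (-0.3749, -0.9270)
n_2 = (+0.2912, -0.9567)
n_3 = (+0.6608, -0.7506)
n_4 = (+0.9888, -0.1495)
n_5 = (+0.7285, +0.6851)
n_6 = (-0.3607, +0.9327)
  (0,1): δ = 100.92°  ·
  (0,2): δ = 61.97°  ·
  (0,3): δ = 37.53°  ✓
  (0,4): δ = 2.51°  ✓
  (0,5): δ = 54.35°  ·
  (0,6): δ = 122.25°  ·
  (1,2): δ = 141.05°  ·
  (1,3): δ = 116.62°  ·
  (1,4): δ = 76.58°  ·
  (1,5): δ = 24.74°  ✓
  (1,6): δ = 43.16°  ✓
  (2,3): δ = 155.57°  ·
  (2,4): δ = 115.52°  ·
  (2,5): δ = 63.68°  ·
  (2,6): δ = 4.22°  ✓
  (3,4): δ = 139.96°  ·
  (3,5): δ = 88.12°  ·
  (3,6): δ = 20.22°  ✓
  (4,5): δ = 128.16°  ·
  (4,6): δ = 60.26°  ·
  (5,6): δ = 112.10°  ·
antipodal pairs: 6

count = 6; pairs: (0,3), (0,4), (1,5), (1,6), (2,6), (3,6)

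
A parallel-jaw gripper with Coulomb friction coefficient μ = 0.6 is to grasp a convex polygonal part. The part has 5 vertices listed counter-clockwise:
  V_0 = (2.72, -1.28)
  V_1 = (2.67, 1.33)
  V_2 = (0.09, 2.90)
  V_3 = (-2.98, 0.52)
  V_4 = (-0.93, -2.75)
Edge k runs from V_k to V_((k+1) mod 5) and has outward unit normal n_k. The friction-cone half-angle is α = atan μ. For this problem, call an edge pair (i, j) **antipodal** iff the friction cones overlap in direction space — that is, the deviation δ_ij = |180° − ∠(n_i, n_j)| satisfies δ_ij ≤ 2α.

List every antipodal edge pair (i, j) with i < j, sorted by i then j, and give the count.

α = atan 0.6 = 30.96°;  2α = 61.93°
n_0 = (+0.9998, +0.0192)
n_1 = (+0.5198, +0.8543)
n_2 = (-0.6127, +0.7903)
n_3 = (-0.8473, -0.5312)
n_4 = (+0.3736, -0.9276)
  (0,1): δ = 122.42°  ·
  (0,2): δ = 53.31°  ✓
  (0,3): δ = 30.99°  ✓
  (0,4): δ = 110.84°  ·
  (1,2): δ = 110.89°  ·
  (1,3): δ = 26.59°  ✓
  (1,4): δ = 53.26°  ✓
  (2,3): δ = 95.70°  ·
  (2,4): δ = 15.85°  ✓
  (3,4): δ = 100.15°  ·
antipodal pairs: 5

count = 5; pairs: (0,2), (0,3), (1,3), (1,4), (2,4)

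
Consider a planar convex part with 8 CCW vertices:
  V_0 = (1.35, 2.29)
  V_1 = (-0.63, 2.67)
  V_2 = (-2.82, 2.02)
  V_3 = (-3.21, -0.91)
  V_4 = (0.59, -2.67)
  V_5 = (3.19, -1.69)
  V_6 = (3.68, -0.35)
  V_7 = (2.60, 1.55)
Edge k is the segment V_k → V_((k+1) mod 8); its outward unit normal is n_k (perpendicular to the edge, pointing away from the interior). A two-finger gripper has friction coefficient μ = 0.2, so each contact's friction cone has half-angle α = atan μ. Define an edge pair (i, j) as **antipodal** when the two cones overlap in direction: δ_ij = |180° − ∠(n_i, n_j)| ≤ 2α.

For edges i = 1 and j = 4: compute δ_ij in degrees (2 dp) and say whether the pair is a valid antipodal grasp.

δ = 4.12°, valid

α = atan 0.2 = 11.31°;  2α = 22.62°
edge 1: e_1 = (-2.19, -0.65);  n_1 = (-0.2845, +0.9587)
edge 4: e_4 = (+2.60, +0.98);  n_4 = (+0.3527, -0.9357)
∠(n_1, n_4) = 175.88°
δ = |180° − 175.88°| = 4.12°
4.12° ≤ 2α = 22.62°  →  valid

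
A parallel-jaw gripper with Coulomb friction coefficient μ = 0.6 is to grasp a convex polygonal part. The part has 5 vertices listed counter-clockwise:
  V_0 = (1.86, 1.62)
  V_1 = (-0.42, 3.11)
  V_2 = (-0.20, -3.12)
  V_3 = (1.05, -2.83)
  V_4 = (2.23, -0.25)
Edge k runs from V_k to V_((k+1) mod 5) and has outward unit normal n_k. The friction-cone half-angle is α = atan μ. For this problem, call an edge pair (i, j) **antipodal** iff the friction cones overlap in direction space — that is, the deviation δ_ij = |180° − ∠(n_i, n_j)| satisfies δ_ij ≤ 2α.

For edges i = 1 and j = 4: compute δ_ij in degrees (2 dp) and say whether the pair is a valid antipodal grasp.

δ = 9.17°, valid

α = atan 0.6 = 30.96°;  2α = 61.93°
edge 1: e_1 = (+0.22, -6.23);  n_1 = (-0.9994, -0.0353)
edge 4: e_4 = (-0.37, +1.87);  n_4 = (+0.9810, +0.1941)
∠(n_1, n_4) = 170.83°
δ = |180° − 170.83°| = 9.17°
9.17° ≤ 2α = 61.93°  →  valid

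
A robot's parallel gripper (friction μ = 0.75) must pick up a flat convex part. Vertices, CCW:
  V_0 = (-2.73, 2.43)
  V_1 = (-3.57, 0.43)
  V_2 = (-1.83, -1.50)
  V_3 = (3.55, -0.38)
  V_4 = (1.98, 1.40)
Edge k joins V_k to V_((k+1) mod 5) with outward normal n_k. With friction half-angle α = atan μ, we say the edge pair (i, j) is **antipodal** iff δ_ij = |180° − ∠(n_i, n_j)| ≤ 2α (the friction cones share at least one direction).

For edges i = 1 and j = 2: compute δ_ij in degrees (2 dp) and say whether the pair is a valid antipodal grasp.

α = atan 0.75 = 36.87°;  2α = 73.74°
edge 1: e_1 = (+1.74, -1.93);  n_1 = (-0.7427, -0.6696)
edge 2: e_2 = (+5.38, +1.12);  n_2 = (+0.2038, -0.9790)
∠(n_1, n_2) = 59.72°
δ = |180° − 59.72°| = 120.28°
120.28° > 2α = 73.74°  →  invalid

δ = 120.28°, invalid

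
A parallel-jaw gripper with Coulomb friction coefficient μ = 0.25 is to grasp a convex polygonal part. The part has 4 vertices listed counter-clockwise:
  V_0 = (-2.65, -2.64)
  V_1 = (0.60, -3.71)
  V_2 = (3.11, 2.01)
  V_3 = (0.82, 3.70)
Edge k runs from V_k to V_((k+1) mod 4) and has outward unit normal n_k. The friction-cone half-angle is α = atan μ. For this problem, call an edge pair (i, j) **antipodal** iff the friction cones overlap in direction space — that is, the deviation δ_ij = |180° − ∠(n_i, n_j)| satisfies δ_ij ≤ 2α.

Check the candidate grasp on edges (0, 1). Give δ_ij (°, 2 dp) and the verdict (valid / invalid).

α = atan 0.25 = 14.04°;  2α = 28.07°
edge 0: e_0 = (+3.25, -1.07);  n_0 = (-0.3127, -0.9498)
edge 1: e_1 = (+2.51, +5.72);  n_1 = (+0.9157, -0.4018)
∠(n_0, n_1) = 84.53°
δ = |180° − 84.53°| = 95.47°
95.47° > 2α = 28.07°  →  invalid

δ = 95.47°, invalid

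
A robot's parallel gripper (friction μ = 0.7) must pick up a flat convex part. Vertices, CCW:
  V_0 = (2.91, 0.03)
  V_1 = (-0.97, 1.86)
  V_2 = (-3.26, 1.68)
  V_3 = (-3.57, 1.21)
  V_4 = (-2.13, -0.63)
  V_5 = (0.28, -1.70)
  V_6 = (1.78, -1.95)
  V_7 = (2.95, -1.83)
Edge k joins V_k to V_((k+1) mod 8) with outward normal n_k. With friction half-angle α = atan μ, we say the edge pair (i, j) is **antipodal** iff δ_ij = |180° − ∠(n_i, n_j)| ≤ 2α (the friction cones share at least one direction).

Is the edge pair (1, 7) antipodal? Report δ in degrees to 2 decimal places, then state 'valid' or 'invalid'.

α = atan 0.7 = 34.99°;  2α = 69.98°
edge 1: e_1 = (-2.29, -0.18);  n_1 = (-0.0784, +0.9969)
edge 7: e_7 = (-0.04, +1.86);  n_7 = (+0.9998, +0.0215)
∠(n_1, n_7) = 93.26°
δ = |180° − 93.26°| = 86.74°
86.74° > 2α = 69.98°  →  invalid

δ = 86.74°, invalid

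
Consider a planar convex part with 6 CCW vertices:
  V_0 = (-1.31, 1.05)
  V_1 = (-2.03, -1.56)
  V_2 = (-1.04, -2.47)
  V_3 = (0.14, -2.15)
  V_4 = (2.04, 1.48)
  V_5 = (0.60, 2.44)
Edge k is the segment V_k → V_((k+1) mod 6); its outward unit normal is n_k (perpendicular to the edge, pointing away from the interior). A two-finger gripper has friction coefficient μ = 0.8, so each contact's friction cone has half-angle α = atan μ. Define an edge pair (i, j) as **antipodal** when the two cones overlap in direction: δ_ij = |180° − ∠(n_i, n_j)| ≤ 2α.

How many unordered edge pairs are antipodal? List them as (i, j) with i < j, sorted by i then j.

count = 8; pairs: (0,2), (0,3), (0,4), (1,3), (1,4), (2,4), (2,5), (3,5)

α = atan 0.8 = 38.66°;  2α = 77.32°
n_0 = (-0.9640, +0.2659)
n_1 = (-0.6767, -0.7362)
n_2 = (+0.2617, -0.9651)
n_3 = (+0.8860, -0.4637)
n_4 = (+0.5547, +0.8321)
n_5 = (-0.5884, +0.8086)
  (0,1): δ = 117.17°  ·
  (0,2): δ = 59.40°  ✓
  (0,3): δ = 12.21°  ✓
  (0,4): δ = 71.73°  ✓
  (0,5): δ = 141.47°  ·
  (1,2): δ = 122.24°  ·
  (1,3): δ = 75.04°  ✓
  (1,4): δ = 8.90°  ✓
  (1,5): δ = 78.63°  ·
  (2,3): δ = 132.80°  ·
  (2,4): δ = 48.86°  ✓
  (2,5): δ = 20.87°  ✓
  (3,4): δ = 96.06°  ·
  (3,5): δ = 26.33°  ✓
  (4,5): δ = 110.26°  ·
antipodal pairs: 8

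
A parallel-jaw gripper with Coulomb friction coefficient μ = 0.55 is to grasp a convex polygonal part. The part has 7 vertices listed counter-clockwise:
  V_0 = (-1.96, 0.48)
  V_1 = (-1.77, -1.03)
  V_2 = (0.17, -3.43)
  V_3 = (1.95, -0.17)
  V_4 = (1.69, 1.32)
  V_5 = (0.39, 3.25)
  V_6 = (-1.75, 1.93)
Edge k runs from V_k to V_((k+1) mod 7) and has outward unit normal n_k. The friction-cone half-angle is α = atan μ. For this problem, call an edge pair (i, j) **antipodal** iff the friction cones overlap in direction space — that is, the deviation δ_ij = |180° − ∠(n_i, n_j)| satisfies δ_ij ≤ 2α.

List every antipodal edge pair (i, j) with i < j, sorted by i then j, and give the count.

α = atan 0.55 = 28.81°;  2α = 57.62°
n_0 = (-0.9922, -0.1248)
n_1 = (-0.7777, -0.6286)
n_2 = (+0.8777, -0.4792)
n_3 = (+0.9851, +0.1719)
n_4 = (+0.8294, +0.5587)
n_5 = (-0.5250, +0.8511)
n_6 = (-0.9897, +0.1433)
  (0,1): δ = 148.22°  ·
  (0,2): δ = 35.81°  ✓
  (0,3): δ = 2.73°  ✓
  (0,4): δ = 26.79°  ✓
  (0,5): δ = 114.50°  ·
  (0,6): δ = 164.59°  ·
  (1,2): δ = 67.58°  ·
  (1,3): δ = 29.05°  ✓
  (1,4): δ = 4.99°  ✓
  (1,5): δ = 82.72°  ·
  (1,6): δ = 132.81°  ·
  (2,3): δ = 141.47°  ·
  (2,4): δ = 117.40°  ·
  (2,5): δ = 29.70°  ✓
  (2,6): δ = 20.39°  ✓
  (3,4): δ = 155.94°  ·
  (3,5): δ = 68.23°  ·
  (3,6): δ = 18.14°  ✓
  (4,5): δ = 92.30°  ·
  (4,6): δ = 42.20°  ✓
  (5,6): δ = 129.91°  ·
antipodal pairs: 9

count = 9; pairs: (0,2), (0,3), (0,4), (1,3), (1,4), (2,5), (2,6), (3,6), (4,6)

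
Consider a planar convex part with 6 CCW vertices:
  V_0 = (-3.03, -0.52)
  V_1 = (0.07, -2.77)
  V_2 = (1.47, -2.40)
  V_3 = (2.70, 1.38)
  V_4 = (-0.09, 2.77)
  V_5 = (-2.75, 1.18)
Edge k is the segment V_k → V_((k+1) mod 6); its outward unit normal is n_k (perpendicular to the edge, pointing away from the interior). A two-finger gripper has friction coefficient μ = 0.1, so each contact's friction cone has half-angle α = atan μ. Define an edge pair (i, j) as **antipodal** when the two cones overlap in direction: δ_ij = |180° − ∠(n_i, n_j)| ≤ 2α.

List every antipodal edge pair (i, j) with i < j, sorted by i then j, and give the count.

count = 2; pairs: (0,3), (2,5)

α = atan 0.1 = 5.71°;  2α = 11.42°
n_0 = (-0.5874, -0.8093)
n_1 = (+0.2555, -0.9668)
n_2 = (+0.9509, -0.3094)
n_3 = (+0.4459, +0.8951)
n_4 = (-0.5131, +0.8583)
n_5 = (-0.9867, +0.1625)
  (0,1): δ = 129.22°  ·
  (0,2): δ = 72.05°  ·
  (0,3): δ = 9.49°  ✓
  (0,4): δ = 66.84°  ·
  (0,5): δ = 116.62°  ·
  (1,2): δ = 122.83°  ·
  (1,3): δ = 41.29°  ·
  (1,4): δ = 16.06°  ·
  (1,5): δ = 65.84°  ·
  (2,3): δ = 98.46°  ·
  (2,4): δ = 41.11°  ·
  (2,5): δ = 8.67°  ✓
  (3,4): δ = 122.65°  ·
  (3,5): δ = 72.87°  ·
  (4,5): δ = 130.22°  ·
antipodal pairs: 2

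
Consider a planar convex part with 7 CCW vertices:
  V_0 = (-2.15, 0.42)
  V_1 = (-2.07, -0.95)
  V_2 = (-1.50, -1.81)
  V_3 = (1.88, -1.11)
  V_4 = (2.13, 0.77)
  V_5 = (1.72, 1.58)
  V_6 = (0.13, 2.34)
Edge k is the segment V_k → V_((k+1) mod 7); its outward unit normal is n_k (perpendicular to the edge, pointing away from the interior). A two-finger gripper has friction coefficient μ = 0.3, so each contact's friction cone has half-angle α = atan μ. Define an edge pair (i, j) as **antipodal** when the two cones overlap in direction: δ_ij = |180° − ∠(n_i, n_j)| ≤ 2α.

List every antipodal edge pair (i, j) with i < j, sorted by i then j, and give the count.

count = 5; pairs: (0,3), (0,4), (1,4), (1,5), (2,6)

α = atan 0.3 = 16.70°;  2α = 33.40°
n_0 = (-0.9983, -0.0583)
n_1 = (-0.8335, -0.5525)
n_2 = (+0.2028, -0.9792)
n_3 = (+0.9913, -0.1318)
n_4 = (+0.8922, +0.4516)
n_5 = (+0.4313, +0.9022)
n_6 = (-0.6441, +0.7649)
  (0,1): δ = 149.81°  ·
  (0,2): δ = 81.64°  ·
  (0,3): δ = 10.92°  ✓
  (0,4): δ = 23.51°  ✓
  (0,5): δ = 61.11°  ·
  (0,6): δ = 126.76°  ·
  (1,2): δ = 111.84°  ·
  (1,3): δ = 41.11°  ·
  (1,4): δ = 6.69°  ✓
  (1,5): δ = 30.92°  ✓
  (1,6): δ = 96.56°  ·
  (2,3): δ = 109.28°  ·
  (2,4): δ = 74.85°  ·
  (2,5): δ = 37.25°  ·
  (2,6): δ = 28.40°  ✓
  (3,4): δ = 145.58°  ·
  (3,5): δ = 107.97°  ·
  (3,6): δ = 42.32°  ·
  (4,5): δ = 142.39°  ·
  (4,6): δ = 76.75°  ·
  (5,6): δ = 114.35°  ·
antipodal pairs: 5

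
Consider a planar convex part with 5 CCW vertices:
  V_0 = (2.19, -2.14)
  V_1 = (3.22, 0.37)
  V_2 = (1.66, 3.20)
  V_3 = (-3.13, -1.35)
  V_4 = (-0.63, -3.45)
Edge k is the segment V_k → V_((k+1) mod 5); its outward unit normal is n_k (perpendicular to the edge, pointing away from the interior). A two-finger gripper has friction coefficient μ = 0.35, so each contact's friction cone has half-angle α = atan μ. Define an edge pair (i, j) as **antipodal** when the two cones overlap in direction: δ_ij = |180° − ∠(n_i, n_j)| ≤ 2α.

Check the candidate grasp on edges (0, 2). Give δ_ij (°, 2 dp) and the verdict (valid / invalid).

α = atan 0.35 = 19.29°;  2α = 38.58°
edge 0: e_0 = (+1.03, +2.51);  n_0 = (+0.9251, -0.3796)
edge 2: e_2 = (-4.79, -4.55);  n_2 = (-0.6887, +0.7250)
∠(n_0, n_2) = 155.84°
δ = |180° − 155.84°| = 24.16°
24.16° ≤ 2α = 38.58°  →  valid

δ = 24.16°, valid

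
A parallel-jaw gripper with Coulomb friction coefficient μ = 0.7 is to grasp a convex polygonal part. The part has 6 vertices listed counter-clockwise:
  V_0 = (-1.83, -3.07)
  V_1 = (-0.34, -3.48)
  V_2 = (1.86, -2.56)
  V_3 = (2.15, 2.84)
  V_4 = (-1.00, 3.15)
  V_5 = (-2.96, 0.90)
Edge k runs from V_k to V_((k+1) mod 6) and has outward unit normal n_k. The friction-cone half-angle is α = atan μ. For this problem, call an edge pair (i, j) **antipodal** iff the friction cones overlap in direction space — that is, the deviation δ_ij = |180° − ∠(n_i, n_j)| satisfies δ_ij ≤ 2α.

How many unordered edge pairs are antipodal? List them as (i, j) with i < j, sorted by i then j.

α = atan 0.7 = 34.99°;  2α = 69.98°
n_0 = (-0.2653, -0.9642)
n_1 = (+0.3858, -0.9226)
n_2 = (+0.9986, -0.0536)
n_3 = (+0.0979, +0.9952)
n_4 = (-0.7540, +0.6568)
n_5 = (-0.9618, -0.2738)
  (0,1): δ = 141.92°  ·
  (0,2): δ = 77.69°  ·
  (0,3): δ = 9.76°  ✓
  (0,4): δ = 64.33°  ✓
  (0,5): δ = 121.27°  ·
  (1,2): δ = 115.77°  ·
  (1,3): δ = 28.31°  ✓
  (1,4): δ = 26.25°  ✓
  (1,5): δ = 83.19°  ·
  (2,3): δ = 92.55°  ·
  (2,4): δ = 37.99°  ✓
  (2,5): δ = 18.96°  ✓
  (3,4): δ = 125.44°  ·
  (3,5): δ = 68.49°  ✓
  (4,5): δ = 123.05°  ·
antipodal pairs: 7

count = 7; pairs: (0,3), (0,4), (1,3), (1,4), (2,4), (2,5), (3,5)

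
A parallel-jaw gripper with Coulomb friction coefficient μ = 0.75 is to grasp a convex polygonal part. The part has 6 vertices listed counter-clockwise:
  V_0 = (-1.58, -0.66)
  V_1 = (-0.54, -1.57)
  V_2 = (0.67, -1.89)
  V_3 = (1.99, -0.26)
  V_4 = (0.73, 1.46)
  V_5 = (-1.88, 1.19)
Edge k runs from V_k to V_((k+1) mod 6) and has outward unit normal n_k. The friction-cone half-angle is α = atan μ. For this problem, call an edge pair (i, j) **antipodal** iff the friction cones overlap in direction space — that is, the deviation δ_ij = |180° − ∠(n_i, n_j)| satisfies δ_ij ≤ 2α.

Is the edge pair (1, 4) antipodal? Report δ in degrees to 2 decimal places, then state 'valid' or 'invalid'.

δ = 20.72°, valid

α = atan 0.75 = 36.87°;  2α = 73.74°
edge 1: e_1 = (+1.21, -0.32);  n_1 = (-0.2557, -0.9668)
edge 4: e_4 = (-2.61, -0.27);  n_4 = (-0.1029, +0.9947)
∠(n_1, n_4) = 159.28°
δ = |180° − 159.28°| = 20.72°
20.72° ≤ 2α = 73.74°  →  valid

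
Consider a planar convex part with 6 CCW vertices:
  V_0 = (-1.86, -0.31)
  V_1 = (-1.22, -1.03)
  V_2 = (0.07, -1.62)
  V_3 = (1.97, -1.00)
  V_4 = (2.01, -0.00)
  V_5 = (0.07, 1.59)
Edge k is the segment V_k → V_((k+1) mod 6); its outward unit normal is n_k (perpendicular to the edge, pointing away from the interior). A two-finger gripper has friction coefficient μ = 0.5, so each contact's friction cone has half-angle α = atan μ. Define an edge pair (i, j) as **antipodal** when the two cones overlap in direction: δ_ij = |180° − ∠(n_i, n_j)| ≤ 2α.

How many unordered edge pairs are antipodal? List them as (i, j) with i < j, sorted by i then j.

count = 5; pairs: (0,3), (0,4), (1,4), (2,5), (3,5)

α = atan 0.5 = 26.57°;  2α = 53.13°
n_0 = (-0.7474, -0.6644)
n_1 = (-0.4159, -0.9094)
n_2 = (+0.3102, -0.9507)
n_3 = (+0.9992, -0.0400)
n_4 = (+0.6339, +0.7734)
n_5 = (-0.7015, +0.7126)
  (0,1): δ = 156.21°  ·
  (0,2): δ = 113.56°  ·
  (0,3): δ = 43.92°  ✓
  (0,4): δ = 9.03°  ✓
  (0,5): δ = 92.92°  ·
  (1,2): δ = 137.35°  ·
  (1,3): δ = 67.71°  ·
  (1,4): δ = 14.76°  ✓
  (1,5): δ = 69.13°  ·
  (2,3): δ = 110.36°  ·
  (2,4): δ = 57.41°  ·
  (2,5): δ = 26.48°  ✓
  (3,4): δ = 127.05°  ·
  (3,5): δ = 43.16°  ✓
  (4,5): δ = 96.11°  ·
antipodal pairs: 5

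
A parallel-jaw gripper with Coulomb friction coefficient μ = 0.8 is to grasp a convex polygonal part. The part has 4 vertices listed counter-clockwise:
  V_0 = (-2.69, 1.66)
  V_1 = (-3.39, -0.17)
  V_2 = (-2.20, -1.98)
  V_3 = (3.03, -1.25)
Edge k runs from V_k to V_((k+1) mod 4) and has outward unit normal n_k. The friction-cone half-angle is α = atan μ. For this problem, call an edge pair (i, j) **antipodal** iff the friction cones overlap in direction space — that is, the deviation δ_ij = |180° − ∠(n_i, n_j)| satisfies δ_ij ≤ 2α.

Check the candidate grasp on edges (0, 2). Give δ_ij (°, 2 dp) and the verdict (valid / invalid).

α = atan 0.8 = 38.66°;  2α = 77.32°
edge 0: e_0 = (-0.70, -1.83);  n_0 = (-0.9340, +0.3573)
edge 2: e_2 = (+5.23, +0.73);  n_2 = (+0.1382, -0.9904)
∠(n_0, n_2) = 118.88°
δ = |180° − 118.88°| = 61.12°
61.12° ≤ 2α = 77.32°  →  valid

δ = 61.12°, valid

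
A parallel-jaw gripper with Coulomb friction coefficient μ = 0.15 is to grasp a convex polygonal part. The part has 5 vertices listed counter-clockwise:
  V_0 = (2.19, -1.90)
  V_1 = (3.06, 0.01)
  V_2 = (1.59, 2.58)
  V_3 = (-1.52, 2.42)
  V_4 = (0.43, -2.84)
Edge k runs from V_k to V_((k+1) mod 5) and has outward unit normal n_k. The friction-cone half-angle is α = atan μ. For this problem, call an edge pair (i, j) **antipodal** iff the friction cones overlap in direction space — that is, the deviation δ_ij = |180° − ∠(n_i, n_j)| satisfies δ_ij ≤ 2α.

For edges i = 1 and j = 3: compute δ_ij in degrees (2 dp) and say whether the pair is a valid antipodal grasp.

α = atan 0.15 = 8.53°;  2α = 17.06°
edge 1: e_1 = (-1.47, +2.57);  n_1 = (+0.8680, +0.4965)
edge 3: e_3 = (+1.95, -5.26);  n_3 = (-0.9376, -0.3476)
∠(n_1, n_3) = 170.57°
δ = |180° − 170.57°| = 9.43°
9.43° ≤ 2α = 17.06°  →  valid

δ = 9.43°, valid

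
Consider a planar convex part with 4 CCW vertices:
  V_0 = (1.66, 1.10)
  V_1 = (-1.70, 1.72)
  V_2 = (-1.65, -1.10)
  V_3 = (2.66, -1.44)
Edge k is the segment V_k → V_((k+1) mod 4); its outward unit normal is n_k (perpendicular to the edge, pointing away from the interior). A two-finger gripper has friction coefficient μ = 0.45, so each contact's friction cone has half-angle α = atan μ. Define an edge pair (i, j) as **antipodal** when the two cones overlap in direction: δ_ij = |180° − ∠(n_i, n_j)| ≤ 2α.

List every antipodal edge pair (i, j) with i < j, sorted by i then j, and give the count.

count = 2; pairs: (0,2), (1,3)

α = atan 0.45 = 24.23°;  2α = 48.46°
n_0 = (+0.1815, +0.9834)
n_1 = (-0.9998, -0.0177)
n_2 = (-0.0786, -0.9969)
n_3 = (+0.9305, +0.3663)
  (0,1): δ = 78.53°  ·
  (0,2): δ = 5.94°  ✓
  (0,3): δ = 121.94°  ·
  (1,2): δ = 95.53°  ·
  (1,3): δ = 20.47°  ✓
  (2,3): δ = 64.00°  ·
antipodal pairs: 2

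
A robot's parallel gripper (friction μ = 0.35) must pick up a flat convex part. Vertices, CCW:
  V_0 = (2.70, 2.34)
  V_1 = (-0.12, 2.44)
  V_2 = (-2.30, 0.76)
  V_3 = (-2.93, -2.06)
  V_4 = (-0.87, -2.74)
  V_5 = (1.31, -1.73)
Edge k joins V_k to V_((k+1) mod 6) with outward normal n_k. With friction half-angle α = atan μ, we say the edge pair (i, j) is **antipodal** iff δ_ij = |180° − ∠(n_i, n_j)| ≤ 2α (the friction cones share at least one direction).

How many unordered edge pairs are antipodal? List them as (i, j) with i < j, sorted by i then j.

count = 5; pairs: (0,3), (0,4), (1,4), (1,5), (2,5)

α = atan 0.35 = 19.29°;  2α = 38.58°
n_0 = (+0.0354, +0.9994)
n_1 = (-0.6104, +0.7921)
n_2 = (-0.9759, +0.2180)
n_3 = (-0.3135, -0.9496)
n_4 = (+0.4204, -0.9073)
n_5 = (+0.9463, -0.3232)
  (0,1): δ = 140.35°  ·
  (0,2): δ = 100.56°  ·
  (0,3): δ = 16.24°  ✓
  (0,4): δ = 26.89°  ✓
  (0,5): δ = 73.17°  ·
  (1,2): δ = 140.21°  ·
  (1,3): δ = 55.89°  ·
  (1,4): δ = 12.76°  ✓
  (1,5): δ = 33.52°  ✓
  (2,3): δ = 95.67°  ·
  (2,4): δ = 52.55°  ·
  (2,5): δ = 6.26°  ✓
  (3,4): δ = 136.87°  ·
  (3,5): δ = 90.59°  ·
  (4,5): δ = 133.71°  ·
antipodal pairs: 5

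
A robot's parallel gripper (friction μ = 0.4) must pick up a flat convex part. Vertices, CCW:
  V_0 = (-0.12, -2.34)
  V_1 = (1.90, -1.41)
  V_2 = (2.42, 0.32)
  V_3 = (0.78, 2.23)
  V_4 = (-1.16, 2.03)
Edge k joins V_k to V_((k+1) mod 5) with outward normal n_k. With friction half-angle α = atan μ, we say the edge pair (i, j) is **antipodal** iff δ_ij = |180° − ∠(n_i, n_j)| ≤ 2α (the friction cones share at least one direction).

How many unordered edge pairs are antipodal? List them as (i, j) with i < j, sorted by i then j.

count = 3; pairs: (0,3), (1,4), (2,4)

α = atan 0.4 = 21.80°;  2α = 43.60°
n_0 = (+0.4182, -0.9084)
n_1 = (+0.9577, -0.2879)
n_2 = (+0.7587, +0.6514)
n_3 = (-0.1025, +0.9947)
n_4 = (-0.9728, -0.2315)
  (0,1): δ = 131.45°  ·
  (0,2): δ = 74.07°  ·
  (0,3): δ = 18.84°  ✓
  (0,4): δ = 78.67°  ·
  (1,2): δ = 122.62°  ·
  (1,3): δ = 67.38°  ·
  (1,4): δ = 30.12°  ✓
  (2,3): δ = 124.76°  ·
  (2,4): δ = 27.26°  ✓
  (3,4): δ = 82.50°  ·
antipodal pairs: 3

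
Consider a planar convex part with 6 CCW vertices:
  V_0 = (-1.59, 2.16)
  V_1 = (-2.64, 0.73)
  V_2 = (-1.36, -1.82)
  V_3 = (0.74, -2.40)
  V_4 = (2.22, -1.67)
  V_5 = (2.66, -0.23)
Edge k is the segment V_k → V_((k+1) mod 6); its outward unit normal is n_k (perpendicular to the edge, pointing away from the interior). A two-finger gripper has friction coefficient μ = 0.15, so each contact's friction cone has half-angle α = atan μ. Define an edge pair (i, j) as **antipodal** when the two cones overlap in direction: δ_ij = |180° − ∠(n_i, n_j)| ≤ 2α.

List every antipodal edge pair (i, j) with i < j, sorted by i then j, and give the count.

α = atan 0.15 = 8.53°;  2α = 17.06°
n_0 = (-0.8060, +0.5919)
n_1 = (-0.8937, -0.4486)
n_2 = (-0.2662, -0.9639)
n_3 = (+0.4424, -0.8968)
n_4 = (+0.9564, -0.2922)
n_5 = (+0.4902, +0.8716)
  (0,1): δ = 117.06°  ·
  (0,2): δ = 69.15°  ·
  (0,3): δ = 27.46°  ·
  (0,4): δ = 19.30°  ·
  (0,5): δ = 96.94°  ·
  (1,2): δ = 132.09°  ·
  (1,3): δ = 90.40°  ·
  (1,4): δ = 43.65°  ·
  (1,5): δ = 33.99°  ·
  (2,3): δ = 138.31°  ·
  (2,4): δ = 91.55°  ·
  (2,5): δ = 13.91°  ✓
  (3,4): δ = 133.25°  ·
  (3,5): δ = 55.61°  ·
  (4,5): δ = 102.36°  ·
antipodal pairs: 1

count = 1; pairs: (2,5)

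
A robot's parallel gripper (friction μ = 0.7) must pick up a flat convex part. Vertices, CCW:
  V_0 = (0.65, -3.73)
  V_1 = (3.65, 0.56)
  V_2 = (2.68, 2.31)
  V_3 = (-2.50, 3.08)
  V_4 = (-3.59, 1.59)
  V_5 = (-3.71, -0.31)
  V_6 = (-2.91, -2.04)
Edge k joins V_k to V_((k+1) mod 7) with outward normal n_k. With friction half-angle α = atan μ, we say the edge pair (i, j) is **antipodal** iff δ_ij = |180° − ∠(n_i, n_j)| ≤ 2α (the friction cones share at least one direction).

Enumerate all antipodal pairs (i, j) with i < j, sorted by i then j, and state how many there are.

count = 10; pairs: (0,2), (0,3), (0,4), (0,5), (1,3), (1,4), (1,5), (1,6), (2,5), (2,6)

α = atan 0.7 = 34.99°;  2α = 69.98°
n_0 = (+0.8195, -0.5731)
n_1 = (+0.8746, +0.4848)
n_2 = (+0.1470, +0.9891)
n_3 = (-0.8071, +0.5904)
n_4 = (-0.9980, +0.0630)
n_5 = (-0.9077, -0.4197)
n_6 = (-0.4288, -0.9034)
  (0,1): δ = 116.04°  ·
  (0,2): δ = 63.49°  ✓
  (0,3): δ = 1.22°  ✓
  (0,4): δ = 31.35°  ✓
  (0,5): δ = 59.78°  ✓
  (0,6): δ = 99.57°  ·
  (1,2): δ = 127.45°  ·
  (1,3): δ = 65.19°  ✓
  (1,4): δ = 32.61°  ✓
  (1,5): δ = 4.18°  ✓
  (1,6): δ = 35.61°  ✓
  (2,3): δ = 117.73°  ·
  (2,4): δ = 85.16°  ·
  (2,5): δ = 56.73°  ✓
  (2,6): δ = 16.94°  ✓
  (3,4): δ = 147.43°  ·
  (3,5): δ = 119.00°  ·
  (3,6): δ = 79.21°  ·
  (4,5): δ = 151.57°  ·
  (4,6): δ = 111.78°  ·
  (5,6): δ = 140.21°  ·
antipodal pairs: 10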